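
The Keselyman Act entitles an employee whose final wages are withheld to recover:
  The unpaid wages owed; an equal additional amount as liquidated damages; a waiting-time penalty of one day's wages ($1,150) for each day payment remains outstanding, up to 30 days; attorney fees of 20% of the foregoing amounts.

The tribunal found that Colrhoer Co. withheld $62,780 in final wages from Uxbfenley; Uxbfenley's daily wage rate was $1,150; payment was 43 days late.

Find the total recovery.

$192,072

Liquidated damages (equal amount): $62,780
Penalty days: min(43, 30) = 30
Waiting-time penalty: 30 × $1,150 = $34,500
Subtotal: $62,780 + $62,780 + $34,500 = $160,060
Attorney fees: 20% of $160,060 = $32,012
Total award: $160,060 + $32,012 = $192,072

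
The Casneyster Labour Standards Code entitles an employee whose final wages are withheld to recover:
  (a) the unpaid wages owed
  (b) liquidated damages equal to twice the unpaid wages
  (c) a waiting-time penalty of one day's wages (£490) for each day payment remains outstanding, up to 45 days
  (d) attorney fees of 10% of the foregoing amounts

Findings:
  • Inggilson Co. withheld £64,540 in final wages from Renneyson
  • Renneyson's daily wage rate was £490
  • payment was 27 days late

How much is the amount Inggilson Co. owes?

£227,535

Doubled: 2 × £64,540 = £129,080
Penalty days: min(27, 45) = 27
Waiting-time penalty: 27 × £490 = £13,230
Subtotal: £64,540 + £129,080 + £13,230 = £206,850
Attorney fees: 10% of £206,850 = £20,685
Total award: £206,850 + £20,685 = £227,535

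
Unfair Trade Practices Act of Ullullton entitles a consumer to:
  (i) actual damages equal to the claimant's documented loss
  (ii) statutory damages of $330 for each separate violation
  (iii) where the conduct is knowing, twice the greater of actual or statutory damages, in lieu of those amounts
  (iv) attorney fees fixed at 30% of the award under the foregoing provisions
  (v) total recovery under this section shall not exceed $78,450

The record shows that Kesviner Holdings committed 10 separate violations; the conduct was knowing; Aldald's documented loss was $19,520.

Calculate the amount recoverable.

Statutory damages: 10 × $330 = $3,300
Greater of actual damages ($19,520) or statutory damages ($3,300): $19,520
Doubled: 2 × $19,520 = $39,040
Attorney fees: 30% of $39,040 = $11,712
Total before cap: $39,040 + $11,712 = $50,752
Cap at $78,450: $50,752 is within the cap, no reduction.

$50,752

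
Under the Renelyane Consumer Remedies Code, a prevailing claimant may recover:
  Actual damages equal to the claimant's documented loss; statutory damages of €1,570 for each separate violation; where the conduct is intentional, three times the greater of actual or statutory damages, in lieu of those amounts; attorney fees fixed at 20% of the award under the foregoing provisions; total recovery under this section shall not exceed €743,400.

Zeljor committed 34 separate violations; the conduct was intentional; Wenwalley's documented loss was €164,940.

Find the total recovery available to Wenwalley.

€593,784

Statutory damages: 34 × €1,570 = €53,380
Greater of actual damages (€164,940) or statutory damages (€53,380): €164,940
Trebled: 3 × €164,940 = €494,820
Attorney fees: 20% of €494,820 = €98,964
Total before cap: €494,820 + €98,964 = €593,784
Cap at €743,400: €593,784 is within the cap, no reduction.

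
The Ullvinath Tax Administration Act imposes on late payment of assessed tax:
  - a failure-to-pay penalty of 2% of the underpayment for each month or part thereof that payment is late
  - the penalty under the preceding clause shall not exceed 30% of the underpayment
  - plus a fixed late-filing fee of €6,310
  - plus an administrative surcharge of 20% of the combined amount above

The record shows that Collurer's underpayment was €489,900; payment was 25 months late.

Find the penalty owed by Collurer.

€183,936

Accrued rate: 2% × 25 = 50%, capped at 30% → 30%
Failure-to-pay penalty: 30% of €489,900 = €146,970
Penalty before surcharge: €146,970 + €6,310 = €153,280
Administrative surcharge: 20% of €153,280 = €30,656
Total penalty: €153,280 + €30,656 = €183,936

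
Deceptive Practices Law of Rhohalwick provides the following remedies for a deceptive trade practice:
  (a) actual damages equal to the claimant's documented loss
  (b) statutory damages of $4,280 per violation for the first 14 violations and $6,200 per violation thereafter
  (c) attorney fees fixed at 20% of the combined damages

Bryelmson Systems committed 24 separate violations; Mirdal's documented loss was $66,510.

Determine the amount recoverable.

First 14 violations: 14 × $4,280 = $59,920
Remaining violations: (24 − 14) × $6,200 = $62,000
Statutory damages: $59,920 + $62,000 = $121,920
Combined damages: $66,510 + $121,920 = $188,430
Attorney fees: 20% of $188,430 = $37,686
Total recovery: $188,430 + $37,686 = $226,116

$226,116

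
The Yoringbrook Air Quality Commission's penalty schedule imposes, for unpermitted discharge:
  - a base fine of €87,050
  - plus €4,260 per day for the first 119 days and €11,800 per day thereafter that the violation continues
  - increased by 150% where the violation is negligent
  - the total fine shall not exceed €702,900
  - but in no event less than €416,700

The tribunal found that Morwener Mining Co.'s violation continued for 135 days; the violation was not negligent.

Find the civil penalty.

€702,900

First 119 days: 119 × €4,260 = €506,940
Remaining days: (135 − 119) × €11,800 = €188,800
Per-day component: €506,940 + €188,800 = €695,740
Base plus per-day: €87,050 + €695,740 = €782,790
The violation was not negligent: no 150% increase.
Cap at €702,900: €782,790 exceeds the cap → €702,900
Minimum €416,700: €702,900 meets the minimum, no increase.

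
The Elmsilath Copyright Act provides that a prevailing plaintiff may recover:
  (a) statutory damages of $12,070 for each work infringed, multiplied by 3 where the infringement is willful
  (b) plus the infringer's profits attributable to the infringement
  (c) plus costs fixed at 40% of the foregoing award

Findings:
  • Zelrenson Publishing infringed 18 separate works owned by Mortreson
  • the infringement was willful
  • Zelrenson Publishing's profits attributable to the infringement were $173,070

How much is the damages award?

$1,154,790

Statutory damages: 18 × $12,070 = $217,260
Trebled: 3 × $217,260 = $651,780
Combined award: $651,780 + $173,070 = $824,850
Costs: 40% of $824,850 = $329,940
Award plus costs: $824,850 + $329,940 = $1,154,790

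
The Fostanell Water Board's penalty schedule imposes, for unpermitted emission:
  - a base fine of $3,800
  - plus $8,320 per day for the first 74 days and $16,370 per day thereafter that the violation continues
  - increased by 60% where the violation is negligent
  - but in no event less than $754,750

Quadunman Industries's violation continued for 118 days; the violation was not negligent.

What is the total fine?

$1,339,760

First 74 days: 74 × $8,320 = $615,680
Remaining days: (118 − 74) × $16,370 = $720,280
Per-day component: $615,680 + $720,280 = $1,335,960
Base plus per-day: $3,800 + $1,335,960 = $1,339,760
The violation was not negligent: no 60% increase.
Minimum $754,750: $1,339,760 meets the minimum, no increase.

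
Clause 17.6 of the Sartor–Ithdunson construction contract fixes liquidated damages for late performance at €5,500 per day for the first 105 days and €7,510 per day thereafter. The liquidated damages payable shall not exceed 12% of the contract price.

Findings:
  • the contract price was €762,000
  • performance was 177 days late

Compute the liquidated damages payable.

First 105 days: 105 × €5,500 = €577,500
Remaining days: (177 − 105) × €7,510 = €540,720
Accrued per-day damages: €577,500 + €540,720 = €1,118,220
Cap: 12% of €762,000 = €91,440
Cap at €91,440: €1,118,220 exceeds the cap → €91,440

Liquidated damages: €91,440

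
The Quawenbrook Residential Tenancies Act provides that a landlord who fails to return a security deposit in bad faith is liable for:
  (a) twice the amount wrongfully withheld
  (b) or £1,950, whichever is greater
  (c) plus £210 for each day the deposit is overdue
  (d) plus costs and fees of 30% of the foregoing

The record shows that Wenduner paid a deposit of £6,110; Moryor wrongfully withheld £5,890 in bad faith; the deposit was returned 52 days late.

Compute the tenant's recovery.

Doubled: 2 × £5,890 = £11,780
Minimum £1,950: £11,780 meets the minimum, no increase.
Late-return penalty: 52 × £210 = £10,920
Damages plus late penalty: £11,780 + £10,920 = £22,700
Costs and fees: 30% of £22,700 = £6,810
Total recovery: £22,700 + £6,810 = £29,510

£29,510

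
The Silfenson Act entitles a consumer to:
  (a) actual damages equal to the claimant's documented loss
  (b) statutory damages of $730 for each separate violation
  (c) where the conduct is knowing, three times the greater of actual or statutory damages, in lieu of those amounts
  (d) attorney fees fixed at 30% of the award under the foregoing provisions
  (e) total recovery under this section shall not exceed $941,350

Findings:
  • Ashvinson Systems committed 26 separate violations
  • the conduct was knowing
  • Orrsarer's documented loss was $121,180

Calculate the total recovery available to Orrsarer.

$472,602

Statutory damages: 26 × $730 = $18,980
Greater of actual damages ($121,180) or statutory damages ($18,980): $121,180
Trebled: 3 × $121,180 = $363,540
Attorney fees: 30% of $363,540 = $109,062
Total before cap: $363,540 + $109,062 = $472,602
Cap at $941,350: $472,602 is within the cap, no reduction.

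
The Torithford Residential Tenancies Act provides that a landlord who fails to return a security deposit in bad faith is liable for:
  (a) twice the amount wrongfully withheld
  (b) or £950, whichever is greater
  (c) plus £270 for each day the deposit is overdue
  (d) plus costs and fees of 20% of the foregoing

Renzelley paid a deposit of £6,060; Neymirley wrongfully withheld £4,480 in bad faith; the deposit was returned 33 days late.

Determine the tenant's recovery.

Doubled: 2 × £4,480 = £8,960
Minimum £950: £8,960 meets the minimum, no increase.
Late-return penalty: 33 × £270 = £8,910
Damages plus late penalty: £8,960 + £8,910 = £17,870
Costs and fees: 20% of £17,870 = £3,574
Total recovery: £17,870 + £3,574 = £21,444

Recovery: £21,444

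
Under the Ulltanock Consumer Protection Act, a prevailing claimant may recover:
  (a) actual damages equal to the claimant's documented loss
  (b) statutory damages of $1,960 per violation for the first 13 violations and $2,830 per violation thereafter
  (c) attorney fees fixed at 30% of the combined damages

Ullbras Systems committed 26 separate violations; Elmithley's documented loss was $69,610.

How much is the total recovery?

First 13 violations: 13 × $1,960 = $25,480
Remaining violations: (26 − 13) × $2,830 = $36,790
Statutory damages: $25,480 + $36,790 = $62,270
Combined damages: $69,610 + $62,270 = $131,880
Attorney fees: 30% of $131,880 = $39,564
Total recovery: $131,880 + $39,564 = $171,444

$171,444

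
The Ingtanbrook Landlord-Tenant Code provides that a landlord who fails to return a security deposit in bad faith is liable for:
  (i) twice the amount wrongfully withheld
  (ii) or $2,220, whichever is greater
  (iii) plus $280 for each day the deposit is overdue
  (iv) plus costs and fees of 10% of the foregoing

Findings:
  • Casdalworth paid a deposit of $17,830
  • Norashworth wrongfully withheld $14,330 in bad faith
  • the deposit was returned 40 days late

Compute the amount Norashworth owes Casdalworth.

Doubled: 2 × $14,330 = $28,660
Minimum $2,220: $28,660 meets the minimum, no increase.
Late-return penalty: 40 × $280 = $11,200
Damages plus late penalty: $28,660 + $11,200 = $39,860
Costs and fees: 10% of $39,860 = $3,986
Total recovery: $39,860 + $3,986 = $43,846

$43,846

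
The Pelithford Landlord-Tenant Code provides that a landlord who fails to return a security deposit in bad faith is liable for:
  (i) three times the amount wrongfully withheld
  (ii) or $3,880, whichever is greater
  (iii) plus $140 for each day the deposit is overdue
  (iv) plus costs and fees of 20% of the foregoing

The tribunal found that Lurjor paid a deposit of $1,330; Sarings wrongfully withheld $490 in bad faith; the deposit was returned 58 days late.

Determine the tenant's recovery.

$14,400

Trebled: 3 × $490 = $1,470
Minimum $3,880: $1,470 is below the minimum → $3,880
Late-return penalty: 58 × $140 = $8,120
Damages plus late penalty: $3,880 + $8,120 = $12,000
Costs and fees: 20% of $12,000 = $2,400
Total recovery: $12,000 + $2,400 = $14,400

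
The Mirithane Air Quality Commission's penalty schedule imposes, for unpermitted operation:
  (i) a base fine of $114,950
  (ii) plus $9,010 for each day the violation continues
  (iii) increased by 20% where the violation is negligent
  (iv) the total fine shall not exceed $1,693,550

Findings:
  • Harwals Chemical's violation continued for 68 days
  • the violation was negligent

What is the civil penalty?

$873,156

Per-day component: 68 × $9,010 = $612,680
Base plus per-day: $114,950 + $612,680 = $727,630
Enhancement: 20% of $727,630 = $145,526
Enhanced fine: $727,630 + $145,526 = $873,156
Cap at $1,693,550: $873,156 is within the cap, no reduction.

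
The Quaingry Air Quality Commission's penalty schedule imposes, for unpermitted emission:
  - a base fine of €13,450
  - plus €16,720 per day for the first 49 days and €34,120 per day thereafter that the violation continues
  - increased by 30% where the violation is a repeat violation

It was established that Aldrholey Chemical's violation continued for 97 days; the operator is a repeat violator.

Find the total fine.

Civil penalty: €3,211,637

First 49 days: 49 × €16,720 = €819,280
Remaining days: (97 − 49) × €34,120 = €1,637,760
Per-day component: €819,280 + €1,637,760 = €2,457,040
Base plus per-day: €13,450 + €2,457,040 = €2,470,490
Enhancement: 30% of €2,470,490 = €741,147
Enhanced fine: €2,470,490 + €741,147 = €3,211,637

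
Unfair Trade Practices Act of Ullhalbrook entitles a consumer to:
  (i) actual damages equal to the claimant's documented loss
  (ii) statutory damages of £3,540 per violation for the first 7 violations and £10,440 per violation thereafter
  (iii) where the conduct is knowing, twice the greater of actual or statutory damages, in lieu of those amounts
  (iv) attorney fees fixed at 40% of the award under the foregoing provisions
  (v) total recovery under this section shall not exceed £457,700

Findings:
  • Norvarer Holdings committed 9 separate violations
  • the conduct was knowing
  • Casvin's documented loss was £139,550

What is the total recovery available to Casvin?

First 7 violations: 7 × £3,540 = £24,780
Remaining violations: (9 − 7) × £10,440 = £20,880
Statutory damages: £24,780 + £20,880 = £45,660
Greater of actual damages (£139,550) or statutory damages (£45,660): £139,550
Doubled: 2 × £139,550 = £279,100
Attorney fees: 40% of £279,100 = £111,640
Total before cap: £279,100 + £111,640 = £390,740
Cap at £457,700: £390,740 is within the cap, no reduction.

£390,740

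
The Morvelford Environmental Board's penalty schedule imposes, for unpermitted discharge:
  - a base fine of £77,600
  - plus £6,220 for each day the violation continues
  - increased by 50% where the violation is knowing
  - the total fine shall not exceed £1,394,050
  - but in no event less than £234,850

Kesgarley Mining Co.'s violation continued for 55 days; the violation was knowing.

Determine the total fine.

Per-day component: 55 × £6,220 = £342,100
Base plus per-day: £77,600 + £342,100 = £419,700
Enhancement: 50% of £419,700 = £209,850
Enhanced fine: £419,700 + £209,850 = £629,550
Cap at £1,394,050: £629,550 is within the cap, no reduction.
Minimum £234,850: £629,550 meets the minimum, no increase.

£629,550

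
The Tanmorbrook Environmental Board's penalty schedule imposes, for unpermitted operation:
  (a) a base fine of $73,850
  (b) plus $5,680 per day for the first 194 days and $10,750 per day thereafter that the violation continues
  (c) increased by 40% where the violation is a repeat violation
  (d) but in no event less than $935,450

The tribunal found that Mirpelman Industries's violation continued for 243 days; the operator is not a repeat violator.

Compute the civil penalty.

First 194 days: 194 × $5,680 = $1,101,920
Remaining days: (243 − 194) × $10,750 = $526,750
Per-day component: $1,101,920 + $526,750 = $1,628,670
Base plus per-day: $73,850 + $1,628,670 = $1,702,520
The operator is not a repeat violator: no 40% increase.
Minimum $935,450: $1,702,520 meets the minimum, no increase.

$1,702,520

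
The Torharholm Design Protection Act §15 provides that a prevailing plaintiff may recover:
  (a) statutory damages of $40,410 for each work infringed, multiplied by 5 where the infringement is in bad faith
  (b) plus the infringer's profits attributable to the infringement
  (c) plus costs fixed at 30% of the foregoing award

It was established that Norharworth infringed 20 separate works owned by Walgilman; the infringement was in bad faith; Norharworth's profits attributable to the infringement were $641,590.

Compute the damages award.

$6,087,367

Statutory damages: 20 × $40,410 = $808,200
Multiplied by 5: 5 × $808,200 = $4,041,000
Combined award: $4,041,000 + $641,590 = $4,682,590
Costs: 30% of $4,682,590 = $1,404,777
Award plus costs: $4,682,590 + $1,404,777 = $6,087,367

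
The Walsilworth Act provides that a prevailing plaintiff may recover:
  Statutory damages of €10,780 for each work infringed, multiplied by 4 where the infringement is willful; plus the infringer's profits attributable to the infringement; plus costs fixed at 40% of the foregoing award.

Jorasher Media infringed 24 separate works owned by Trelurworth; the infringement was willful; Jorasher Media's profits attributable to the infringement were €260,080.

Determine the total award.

Statutory damages: 24 × €10,780 = €258,720
Multiplied by 4: 4 × €258,720 = €1,034,880
Combined award: €1,034,880 + €260,080 = €1,294,960
Costs: 40% of €1,294,960 = €517,984
Award plus costs: €1,294,960 + €517,984 = €1,812,944

€1,812,944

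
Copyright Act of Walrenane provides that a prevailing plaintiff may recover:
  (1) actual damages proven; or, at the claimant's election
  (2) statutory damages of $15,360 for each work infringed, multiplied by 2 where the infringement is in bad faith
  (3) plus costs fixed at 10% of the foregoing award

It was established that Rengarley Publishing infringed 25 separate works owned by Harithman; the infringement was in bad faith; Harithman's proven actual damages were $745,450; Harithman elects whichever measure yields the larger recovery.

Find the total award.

$844,800

Statutory damages: 25 × $15,360 = $384,000
Doubled: 2 × $384,000 = $768,000
Greater of actual damages ($745,450) or enhanced statutory damages ($768,000): $768,000
Costs: 10% of $768,000 = $76,800
Award plus costs: $768,000 + $76,800 = $844,800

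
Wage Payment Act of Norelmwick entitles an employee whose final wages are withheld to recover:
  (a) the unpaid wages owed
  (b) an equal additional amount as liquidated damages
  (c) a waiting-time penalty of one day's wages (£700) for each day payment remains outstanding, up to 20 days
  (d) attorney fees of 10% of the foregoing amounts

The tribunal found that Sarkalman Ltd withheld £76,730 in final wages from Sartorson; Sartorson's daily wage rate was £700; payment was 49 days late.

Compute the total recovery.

Liquidated damages (equal amount): £76,730
Penalty days: min(49, 20) = 20
Waiting-time penalty: 20 × £700 = £14,000
Subtotal: £76,730 + £76,730 + £14,000 = £167,460
Attorney fees: 10% of £167,460 = £16,746
Total award: £167,460 + £16,746 = £184,206

Total award: £184,206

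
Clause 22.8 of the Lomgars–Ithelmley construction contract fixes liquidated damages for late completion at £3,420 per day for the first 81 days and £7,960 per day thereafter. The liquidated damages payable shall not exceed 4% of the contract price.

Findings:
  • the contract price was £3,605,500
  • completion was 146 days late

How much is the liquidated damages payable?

First 81 days: 81 × £3,420 = £277,020
Remaining days: (146 − 81) × £7,960 = £517,400
Accrued per-day damages: £277,020 + £517,400 = £794,420
Cap: 4% of £3,605,500 = £144,220
Cap at £144,220: £794,420 exceeds the cap → £144,220

£144,220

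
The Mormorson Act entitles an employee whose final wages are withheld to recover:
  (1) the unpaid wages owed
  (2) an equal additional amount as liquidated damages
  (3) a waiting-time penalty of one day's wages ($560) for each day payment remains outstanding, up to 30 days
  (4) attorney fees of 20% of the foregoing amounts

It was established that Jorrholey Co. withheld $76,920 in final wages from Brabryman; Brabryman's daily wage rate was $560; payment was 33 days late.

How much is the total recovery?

Liquidated damages (equal amount): $76,920
Penalty days: min(33, 30) = 30
Waiting-time penalty: 30 × $560 = $16,800
Subtotal: $76,920 + $76,920 + $16,800 = $170,640
Attorney fees: 20% of $170,640 = $34,128
Total award: $170,640 + $34,128 = $204,768

$204,768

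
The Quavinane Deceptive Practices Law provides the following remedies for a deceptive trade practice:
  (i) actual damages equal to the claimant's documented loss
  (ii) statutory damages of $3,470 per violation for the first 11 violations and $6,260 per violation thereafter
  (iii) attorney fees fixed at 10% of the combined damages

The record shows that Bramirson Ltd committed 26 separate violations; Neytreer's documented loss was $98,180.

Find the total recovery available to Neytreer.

First 11 violations: 11 × $3,470 = $38,170
Remaining violations: (26 − 11) × $6,260 = $93,900
Statutory damages: $38,170 + $93,900 = $132,070
Combined damages: $98,180 + $132,070 = $230,250
Attorney fees: 10% of $230,250 = $23,025
Total recovery: $230,250 + $23,025 = $253,275

$253,275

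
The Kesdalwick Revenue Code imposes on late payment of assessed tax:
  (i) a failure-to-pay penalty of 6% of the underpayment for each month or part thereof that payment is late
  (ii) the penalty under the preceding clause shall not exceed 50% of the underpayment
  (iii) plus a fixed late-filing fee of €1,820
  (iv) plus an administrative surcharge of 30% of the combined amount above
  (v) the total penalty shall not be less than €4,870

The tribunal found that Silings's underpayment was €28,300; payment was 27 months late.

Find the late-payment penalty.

€20,761

Accrued rate: 6% × 27 = 162%, capped at 50% → 50%
Failure-to-pay penalty: 50% of €28,300 = €14,150
Penalty before surcharge: €14,150 + €1,820 = €15,970
Administrative surcharge: 30% of €15,970 = €4,791
Total penalty: €15,970 + €4,791 = €20,761
Minimum €4,870: €20,761 meets the minimum, no increase.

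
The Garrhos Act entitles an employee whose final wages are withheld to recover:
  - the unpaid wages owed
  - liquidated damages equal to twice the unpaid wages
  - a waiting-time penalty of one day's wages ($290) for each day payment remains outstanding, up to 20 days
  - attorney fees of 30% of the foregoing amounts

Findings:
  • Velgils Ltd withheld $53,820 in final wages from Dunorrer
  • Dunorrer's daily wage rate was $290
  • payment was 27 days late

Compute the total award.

Doubled: 2 × $53,820 = $107,640
Penalty days: min(27, 20) = 20
Waiting-time penalty: 20 × $290 = $5,800
Subtotal: $53,820 + $107,640 + $5,800 = $167,260
Attorney fees: 30% of $167,260 = $50,178
Total award: $167,260 + $50,178 = $217,438

$217,438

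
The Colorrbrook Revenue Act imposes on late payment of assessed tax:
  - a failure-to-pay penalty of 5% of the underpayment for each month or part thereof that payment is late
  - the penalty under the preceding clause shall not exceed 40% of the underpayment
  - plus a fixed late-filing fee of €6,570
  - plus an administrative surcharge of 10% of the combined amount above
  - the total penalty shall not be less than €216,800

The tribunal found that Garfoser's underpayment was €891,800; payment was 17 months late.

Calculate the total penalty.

Accrued rate: 5% × 17 = 85%, capped at 40% → 40%
Failure-to-pay penalty: 40% of €891,800 = €356,720
Penalty before surcharge: €356,720 + €6,570 = €363,290
Administrative surcharge: 10% of €363,290 = €36,329
Total penalty: €363,290 + €36,329 = €399,619
Minimum €216,800: €399,619 meets the minimum, no increase.

€399,619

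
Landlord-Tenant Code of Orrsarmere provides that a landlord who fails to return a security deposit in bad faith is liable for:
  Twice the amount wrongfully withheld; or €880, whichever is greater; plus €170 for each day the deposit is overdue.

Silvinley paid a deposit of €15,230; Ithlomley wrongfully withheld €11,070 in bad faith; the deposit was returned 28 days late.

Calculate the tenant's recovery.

Doubled: 2 × €11,070 = €22,140
Minimum €880: €22,140 meets the minimum, no increase.
Late-return penalty: 28 × €170 = €4,760
Damages plus late penalty: €22,140 + €4,760 = €26,900

€26,900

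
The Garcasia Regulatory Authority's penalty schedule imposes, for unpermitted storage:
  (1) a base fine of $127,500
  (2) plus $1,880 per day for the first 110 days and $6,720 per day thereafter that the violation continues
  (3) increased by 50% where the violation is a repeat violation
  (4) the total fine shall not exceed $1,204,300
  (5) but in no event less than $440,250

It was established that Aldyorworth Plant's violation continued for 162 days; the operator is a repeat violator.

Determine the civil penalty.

$1,025,610

First 110 days: 110 × $1,880 = $206,800
Remaining days: (162 − 110) × $6,720 = $349,440
Per-day component: $206,800 + $349,440 = $556,240
Base plus per-day: $127,500 + $556,240 = $683,740
Enhancement: 50% of $683,740 = $341,870
Enhanced fine: $683,740 + $341,870 = $1,025,610
Cap at $1,204,300: $1,025,610 is within the cap, no reduction.
Minimum $440,250: $1,025,610 meets the minimum, no increase.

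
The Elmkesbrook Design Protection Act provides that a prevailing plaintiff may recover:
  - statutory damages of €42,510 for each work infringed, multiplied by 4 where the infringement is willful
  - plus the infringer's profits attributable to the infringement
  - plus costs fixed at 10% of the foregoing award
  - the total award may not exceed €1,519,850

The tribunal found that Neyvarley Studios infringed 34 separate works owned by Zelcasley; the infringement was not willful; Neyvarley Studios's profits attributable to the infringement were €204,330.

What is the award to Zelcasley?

€1,519,850

Statutory damages: 34 × €42,510 = €1,445,340
Infringement not willful: no ×4 enhancement.
Combined award: €1,445,340 + €204,330 = €1,649,670
Costs: 10% of €1,649,670 = €164,967
Award plus costs: €1,649,670 + €164,967 = €1,814,637
Cap at €1,519,850: €1,814,637 exceeds the cap → €1,519,850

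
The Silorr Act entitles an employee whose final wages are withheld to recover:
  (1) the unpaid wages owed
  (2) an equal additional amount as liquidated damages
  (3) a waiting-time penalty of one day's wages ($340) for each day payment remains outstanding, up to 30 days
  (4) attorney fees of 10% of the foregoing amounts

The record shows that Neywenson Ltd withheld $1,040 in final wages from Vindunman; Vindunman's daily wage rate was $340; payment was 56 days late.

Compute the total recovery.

$13,508

Liquidated damages (equal amount): $1,040
Penalty days: min(56, 30) = 30
Waiting-time penalty: 30 × $340 = $10,200
Subtotal: $1,040 + $1,040 + $10,200 = $12,280
Attorney fees: 10% of $12,280 = $1,228
Total award: $12,280 + $1,228 = $13,508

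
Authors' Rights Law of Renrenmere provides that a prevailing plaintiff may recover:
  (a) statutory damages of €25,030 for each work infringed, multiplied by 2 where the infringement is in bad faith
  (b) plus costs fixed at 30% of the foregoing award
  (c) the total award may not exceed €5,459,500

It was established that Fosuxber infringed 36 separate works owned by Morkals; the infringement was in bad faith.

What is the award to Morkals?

Statutory damages: 36 × €25,030 = €901,080
Doubled: 2 × €901,080 = €1,802,160
Costs: 30% of €1,802,160 = €540,648
Award plus costs: €1,802,160 + €540,648 = €2,342,808
Cap at €5,459,500: €2,342,808 is within the cap, no reduction.

€2,342,808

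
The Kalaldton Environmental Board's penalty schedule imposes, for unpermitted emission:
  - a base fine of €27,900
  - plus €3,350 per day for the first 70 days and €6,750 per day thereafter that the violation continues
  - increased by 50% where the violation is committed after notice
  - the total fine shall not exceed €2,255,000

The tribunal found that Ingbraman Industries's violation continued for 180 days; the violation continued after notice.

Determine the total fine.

€1,507,350

First 70 days: 70 × €3,350 = €234,500
Remaining days: (180 − 70) × €6,750 = €742,500
Per-day component: €234,500 + €742,500 = €977,000
Base plus per-day: €27,900 + €977,000 = €1,004,900
Enhancement: 50% of €1,004,900 = €502,450
Enhanced fine: €1,004,900 + €502,450 = €1,507,350
Cap at €2,255,000: €1,507,350 is within the cap, no reduction.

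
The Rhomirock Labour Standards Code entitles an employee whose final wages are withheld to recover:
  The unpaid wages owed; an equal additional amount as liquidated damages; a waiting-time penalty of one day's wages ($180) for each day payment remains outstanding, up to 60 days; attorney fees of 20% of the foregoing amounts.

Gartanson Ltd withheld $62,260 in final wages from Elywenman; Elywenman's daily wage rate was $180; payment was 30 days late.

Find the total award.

Liquidated damages (equal amount): $62,260
Penalty days: min(30, 60) = 30
Waiting-time penalty: 30 × $180 = $5,400
Subtotal: $62,260 + $62,260 + $5,400 = $129,920
Attorney fees: 20% of $129,920 = $25,984
Total award: $129,920 + $25,984 = $155,904

Total award: $155,904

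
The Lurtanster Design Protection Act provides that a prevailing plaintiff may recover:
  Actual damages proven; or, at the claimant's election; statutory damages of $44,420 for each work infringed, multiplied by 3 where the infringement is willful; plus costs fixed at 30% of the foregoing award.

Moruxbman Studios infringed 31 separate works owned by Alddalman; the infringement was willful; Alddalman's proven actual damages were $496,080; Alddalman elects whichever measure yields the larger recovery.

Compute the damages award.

$5,370,378

Statutory damages: 31 × $44,420 = $1,377,020
Trebled: 3 × $1,377,020 = $4,131,060
Greater of actual damages ($496,080) or enhanced statutory damages ($4,131,060): $4,131,060
Costs: 30% of $4,131,060 = $1,239,318
Award plus costs: $4,131,060 + $1,239,318 = $5,370,378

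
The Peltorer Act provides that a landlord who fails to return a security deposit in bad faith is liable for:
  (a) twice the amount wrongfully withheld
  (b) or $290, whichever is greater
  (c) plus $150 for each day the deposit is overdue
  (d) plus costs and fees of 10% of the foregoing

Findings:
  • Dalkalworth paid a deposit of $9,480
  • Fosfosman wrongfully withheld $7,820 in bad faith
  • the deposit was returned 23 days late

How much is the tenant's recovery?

Doubled: 2 × $7,820 = $15,640
Minimum $290: $15,640 meets the minimum, no increase.
Late-return penalty: 23 × $150 = $3,450
Damages plus late penalty: $15,640 + $3,450 = $19,090
Costs and fees: 10% of $19,090 = $1,909
Total recovery: $19,090 + $1,909 = $20,999

$20,999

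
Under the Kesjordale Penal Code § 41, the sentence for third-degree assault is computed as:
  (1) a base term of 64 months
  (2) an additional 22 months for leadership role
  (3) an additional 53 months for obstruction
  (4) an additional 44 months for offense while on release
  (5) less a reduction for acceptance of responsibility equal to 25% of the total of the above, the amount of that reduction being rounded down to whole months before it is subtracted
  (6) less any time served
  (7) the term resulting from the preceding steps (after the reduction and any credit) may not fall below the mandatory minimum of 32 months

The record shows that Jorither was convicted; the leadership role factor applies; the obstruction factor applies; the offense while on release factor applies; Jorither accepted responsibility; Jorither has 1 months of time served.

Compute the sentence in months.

Leadership role enhancement: +22 months
Obstruction enhancement: +53 months
Offense while on release enhancement: +44 months
Adjusted term: 64 months + 22 months + 53 months + 44 months = 183 months
Acceptance of responsibility reduction: 25% of 183 months = 45 months (rounded down)
After reduction: 183 − 45 = 138 months
Less time served: 138 months − 1 months = 137 months
Minimum 32 months: 137 months meets the minimum, no increase.

137 months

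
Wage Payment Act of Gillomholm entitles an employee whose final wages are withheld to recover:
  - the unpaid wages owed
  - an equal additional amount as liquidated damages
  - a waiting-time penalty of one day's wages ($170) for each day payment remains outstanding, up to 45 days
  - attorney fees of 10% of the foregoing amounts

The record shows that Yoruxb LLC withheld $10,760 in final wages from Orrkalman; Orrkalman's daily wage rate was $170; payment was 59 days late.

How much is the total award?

Total award: $32,087

Liquidated damages (equal amount): $10,760
Penalty days: min(59, 45) = 45
Waiting-time penalty: 45 × $170 = $7,650
Subtotal: $10,760 + $10,760 + $7,650 = $29,170
Attorney fees: 10% of $29,170 = $2,917
Total award: $29,170 + $2,917 = $32,087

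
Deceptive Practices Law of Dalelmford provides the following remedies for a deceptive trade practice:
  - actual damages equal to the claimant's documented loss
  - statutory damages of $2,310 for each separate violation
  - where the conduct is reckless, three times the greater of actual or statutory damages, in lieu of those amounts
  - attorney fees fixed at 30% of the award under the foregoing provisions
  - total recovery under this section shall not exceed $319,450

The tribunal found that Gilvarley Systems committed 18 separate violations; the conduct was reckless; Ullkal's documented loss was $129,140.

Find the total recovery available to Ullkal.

$319,450

Statutory damages: 18 × $2,310 = $41,580
Greater of actual damages ($129,140) or statutory damages ($41,580): $129,140
Trebled: 3 × $129,140 = $387,420
Attorney fees: 30% of $387,420 = $116,226
Total before cap: $387,420 + $116,226 = $503,646
Cap at $319,450: $503,646 exceeds the cap → $319,450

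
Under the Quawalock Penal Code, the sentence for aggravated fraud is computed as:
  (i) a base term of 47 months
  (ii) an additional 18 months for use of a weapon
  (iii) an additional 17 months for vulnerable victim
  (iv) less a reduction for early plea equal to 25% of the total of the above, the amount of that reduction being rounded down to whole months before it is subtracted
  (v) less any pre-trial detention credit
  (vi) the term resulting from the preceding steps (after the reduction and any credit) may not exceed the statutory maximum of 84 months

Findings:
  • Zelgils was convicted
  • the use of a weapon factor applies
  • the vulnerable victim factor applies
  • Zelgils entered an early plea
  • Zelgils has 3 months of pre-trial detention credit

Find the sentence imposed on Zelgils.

Use of a weapon enhancement: +18 months
Vulnerable victim enhancement: +17 months
Adjusted term: 47 months + 18 months + 17 months = 82 months
Early plea reduction: 25% of 82 months = 20 months (rounded down)
After reduction: 82 − 20 = 62 months
Less pre-trial detention credit: 62 months − 3 months = 59 months
Cap at 84 months: 59 months is within the cap, no reduction.

59 months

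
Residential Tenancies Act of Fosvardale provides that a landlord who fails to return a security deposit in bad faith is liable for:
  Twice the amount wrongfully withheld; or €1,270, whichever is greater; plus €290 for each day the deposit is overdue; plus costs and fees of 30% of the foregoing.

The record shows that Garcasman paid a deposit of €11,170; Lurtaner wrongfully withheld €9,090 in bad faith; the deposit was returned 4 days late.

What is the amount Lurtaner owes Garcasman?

€25,142

Doubled: 2 × €9,090 = €18,180
Minimum €1,270: €18,180 meets the minimum, no increase.
Late-return penalty: 4 × €290 = €1,160
Damages plus late penalty: €18,180 + €1,160 = €19,340
Costs and fees: 30% of €19,340 = €5,802
Total recovery: €19,340 + €5,802 = €25,142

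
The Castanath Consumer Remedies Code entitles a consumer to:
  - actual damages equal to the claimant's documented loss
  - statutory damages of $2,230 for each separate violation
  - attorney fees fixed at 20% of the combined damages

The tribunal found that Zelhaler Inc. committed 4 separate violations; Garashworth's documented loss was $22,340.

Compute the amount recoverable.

Statutory damages: 4 × $2,230 = $8,920
Combined damages: $22,340 + $8,920 = $31,260
Attorney fees: 20% of $31,260 = $6,252
Total recovery: $31,260 + $6,252 = $37,512

$37,512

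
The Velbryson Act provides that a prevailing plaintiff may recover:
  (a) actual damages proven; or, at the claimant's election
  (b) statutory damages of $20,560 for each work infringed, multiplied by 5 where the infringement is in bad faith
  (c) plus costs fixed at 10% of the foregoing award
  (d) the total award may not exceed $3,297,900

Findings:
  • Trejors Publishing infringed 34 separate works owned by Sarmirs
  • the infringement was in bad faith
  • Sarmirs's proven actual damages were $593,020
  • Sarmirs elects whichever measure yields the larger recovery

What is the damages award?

Statutory damages: 34 × $20,560 = $699,040
Multiplied by 5: 5 × $699,040 = $3,495,200
Greater of actual damages ($593,020) or enhanced statutory damages ($3,495,200): $3,495,200
Costs: 10% of $3,495,200 = $349,520
Award plus costs: $3,495,200 + $349,520 = $3,844,720
Cap at $3,297,900: $3,844,720 exceeds the cap → $3,297,900

$3,297,900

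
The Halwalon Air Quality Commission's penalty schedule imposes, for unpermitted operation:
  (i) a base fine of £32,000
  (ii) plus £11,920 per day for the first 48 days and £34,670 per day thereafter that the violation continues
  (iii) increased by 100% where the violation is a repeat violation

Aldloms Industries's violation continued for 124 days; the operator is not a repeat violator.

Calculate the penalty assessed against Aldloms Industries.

£3,239,080

First 48 days: 48 × £11,920 = £572,160
Remaining days: (124 − 48) × £34,670 = £2,634,920
Per-day component: £572,160 + £2,634,920 = £3,207,080
Base plus per-day: £32,000 + £3,207,080 = £3,239,080
The operator is not a repeat violator: no 100% increase.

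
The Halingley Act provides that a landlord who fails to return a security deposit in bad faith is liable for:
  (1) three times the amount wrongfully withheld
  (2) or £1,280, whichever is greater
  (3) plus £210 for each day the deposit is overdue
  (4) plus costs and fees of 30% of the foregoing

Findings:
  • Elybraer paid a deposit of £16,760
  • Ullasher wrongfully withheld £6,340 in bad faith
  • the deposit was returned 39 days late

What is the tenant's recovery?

Trebled: 3 × £6,340 = £19,020
Minimum £1,280: £19,020 meets the minimum, no increase.
Late-return penalty: 39 × £210 = £8,190
Damages plus late penalty: £19,020 + £8,190 = £27,210
Costs and fees: 30% of £27,210 = £8,163
Total recovery: £27,210 + £8,163 = £35,373

£35,373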